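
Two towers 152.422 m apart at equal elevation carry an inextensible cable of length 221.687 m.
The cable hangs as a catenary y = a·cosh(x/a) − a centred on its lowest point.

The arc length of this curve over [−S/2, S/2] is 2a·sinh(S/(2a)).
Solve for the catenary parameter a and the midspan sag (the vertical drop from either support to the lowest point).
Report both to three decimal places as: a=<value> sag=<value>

seed: a₀ = √(S³/(24(L−S))) = √(152.422³/(24·69.265)) = 46.153957
iter 1: u=1.651234  f(a)=+1.008e+01  f'(a)=-3.904e+00  a ← 46.153957 − (+1.008e+01/-3.904e+00) = 48.736031
iter 2: u=1.563751  f(a)=+9.077e-01  f'(a)=-3.230e+00  a ← 48.736031 − (+9.077e-01/-3.230e+00) = 49.017091
iter 3: u=1.554784  f(a)=+8.970e-03  f'(a)=-3.166e+00  a ← 49.017091 − (+8.970e-03/-3.166e+00) = 49.019924
iter 4: u=1.554694  f(a)=+8.952e-07  f'(a)=-3.165e+00  a ← 49.019924 − (+8.952e-07/-3.165e+00) = 49.019924
iter 5: u=1.554694  f(a)=-2.842e-14  f'(a)=-3.165e+00  a ← 49.019924 − (-2.842e-14/-3.165e+00) = 49.019924
converged: |Δa| < 1e-12 after 5 iterations
sag = a·(cosh(S/(2a)) − 1) = 49.019924·(cosh(1.554694) − 1) = 72.179228
T_max/T_min = cosh(S/(2a)) = 2.472447

a=49.020 sag=72.179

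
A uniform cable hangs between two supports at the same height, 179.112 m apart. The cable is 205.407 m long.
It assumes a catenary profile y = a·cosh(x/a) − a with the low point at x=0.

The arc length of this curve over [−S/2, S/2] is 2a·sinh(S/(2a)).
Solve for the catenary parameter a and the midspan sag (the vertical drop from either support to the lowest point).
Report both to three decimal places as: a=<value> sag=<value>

a=97.455 sag=44.127

seed: a₀ = √(S³/(24(L−S))) = √(179.112³/(24·26.295)) = 95.421187
iter 1: u=0.938534  f(a)=+1.183e+00  f'(a)=-6.012e-01  a ← 95.421187 − (+1.183e+00/-6.012e-01) = 97.388273
iter 2: u=0.919577  f(a)=+3.756e-02  f'(a)=-5.636e-01  a ← 97.388273 − (+3.756e-02/-5.636e-01) = 97.454918
iter 3: u=0.918948  f(a)=+4.064e-05  f'(a)=-5.624e-01  a ← 97.454918 − (+4.064e-05/-5.624e-01) = 97.454990
iter 4: u=0.918947  f(a)=+4.769e-11  f'(a)=-5.624e-01  a ← 97.454990 − (+4.769e-11/-5.624e-01) = 97.454990
converged: |Δa| < 1e-12 after 4 iterations
sag = a·(cosh(S/(2a)) − 1) = 97.454990·(cosh(0.918947) − 1) = 44.127085
T_max/T_min = cosh(S/(2a)) = 1.452795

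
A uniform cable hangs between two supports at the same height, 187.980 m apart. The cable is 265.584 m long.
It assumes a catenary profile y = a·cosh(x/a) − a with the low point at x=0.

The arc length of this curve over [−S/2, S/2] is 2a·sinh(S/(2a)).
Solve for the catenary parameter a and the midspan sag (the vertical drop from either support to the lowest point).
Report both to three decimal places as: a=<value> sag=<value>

a=63.115 sag=83.913

seed: a₀ = √(S³/(24(L−S))) = √(187.980³/(24·77.604)) = 59.719999
iter 1: u=1.573845  f(a)=+1.020e+01  f'(a)=-3.302e+00  a ← 59.719999 − (+1.020e+01/-3.302e+00) = 62.808130
iter 2: u=1.496462  f(a)=+8.444e-01  f'(a)=-2.776e+00  a ← 62.808130 − (+8.444e-01/-2.776e+00) = 63.112295
iter 3: u=1.489250  f(a)=+6.944e-03  f'(a)=-2.731e+00  a ← 63.112295 − (+6.944e-03/-2.731e+00) = 63.114838
iter 4: u=1.489190  f(a)=+4.782e-07  f'(a)=-2.730e+00  a ← 63.114838 − (+4.782e-07/-2.730e+00) = 63.114838
iter 5: u=1.489190  f(a)=+5.684e-14  f'(a)=-2.730e+00  a ← 63.114838 − (+5.684e-14/-2.730e+00) = 63.114838
converged: |Δa| < 1e-12 after 5 iterations
sag = a·(cosh(S/(2a)) − 1) = 63.114838·(cosh(1.489190) − 1) = 83.913044
T_max/T_min = cosh(S/(2a)) = 2.329530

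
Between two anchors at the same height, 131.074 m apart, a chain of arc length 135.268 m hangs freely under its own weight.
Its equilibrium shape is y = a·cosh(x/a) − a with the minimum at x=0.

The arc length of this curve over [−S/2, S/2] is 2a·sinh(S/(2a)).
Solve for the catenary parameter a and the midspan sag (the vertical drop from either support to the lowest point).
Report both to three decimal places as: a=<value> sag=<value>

seed: a₀ = √(S³/(24(L−S))) = √(131.074³/(24·4.194)) = 149.573617
iter 1: u=0.438159  f(a)=+4.044e-02  f'(a)=-5.716e-02  a ← 149.573617 − (+4.044e-02/-5.716e-02) = 150.281121
iter 2: u=0.436096  f(a)=+2.888e-04  f'(a)=-5.635e-02  a ← 150.281121 − (+2.888e-04/-5.635e-02) = 150.286246
iter 3: u=0.436081  f(a)=+1.495e-08  f'(a)=-5.634e-02  a ← 150.286246 − (+1.495e-08/-5.634e-02) = 150.286246
iter 4: u=0.436081  f(a)=-2.842e-14  f'(a)=-5.634e-02  a ← 150.286246 − (-2.842e-14/-5.634e-02) = 150.286246
converged: |Δa| < 1e-12 after 4 iterations
sag = a·(cosh(S/(2a)) − 1) = 150.286246·(cosh(0.436081) − 1) = 14.517618
T_max/T_min = cosh(S/(2a)) = 1.096600

a=150.286 sag=14.518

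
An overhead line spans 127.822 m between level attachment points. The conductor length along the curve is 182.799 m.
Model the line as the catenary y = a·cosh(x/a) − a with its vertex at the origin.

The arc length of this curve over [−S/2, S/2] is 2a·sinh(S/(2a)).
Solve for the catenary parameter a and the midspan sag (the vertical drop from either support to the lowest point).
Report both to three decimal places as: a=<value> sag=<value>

seed: a₀ = √(S³/(24(L−S))) = √(127.822³/(24·54.977)) = 39.784351
iter 1: u=1.606436  f(a)=+7.546e+00  f'(a)=-3.546e+00  a ← 39.784351 − (+7.546e+00/-3.546e+00) = 41.912316
iter 2: u=1.524874  f(a)=+6.477e-01  f'(a)=-2.961e+00  a ← 41.912316 − (+6.477e-01/-2.961e+00) = 42.131048
iter 3: u=1.516957  f(a)=+5.762e-03  f'(a)=-2.909e+00  a ← 42.131048 − (+5.762e-03/-2.909e+00) = 42.133029
iter 4: u=1.516886  f(a)=+4.650e-07  f'(a)=-2.908e+00  a ← 42.133029 − (+4.650e-07/-2.908e+00) = 42.133029
iter 5: u=1.516886  f(a)=+2.842e-14  f'(a)=-2.908e+00  a ← 42.133029 − (+2.842e-14/-2.908e+00) = 42.133029
converged: |Δa| < 1e-12 after 5 iterations
sag = a·(cosh(S/(2a)) − 1) = 42.133029·(cosh(1.516886) − 1) = 58.510206
T_max/T_min = cosh(S/(2a)) = 2.388702

a=42.133 sag=58.510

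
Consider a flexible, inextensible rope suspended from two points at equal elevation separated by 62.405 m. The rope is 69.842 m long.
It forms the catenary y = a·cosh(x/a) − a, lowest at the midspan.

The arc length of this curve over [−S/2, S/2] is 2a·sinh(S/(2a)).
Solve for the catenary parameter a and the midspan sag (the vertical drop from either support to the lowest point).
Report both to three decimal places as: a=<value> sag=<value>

seed: a₀ = √(S³/(24(L−S))) = √(62.405³/(24·7.437)) = 36.899847
iter 1: u=0.845600  f(a)=+2.705e-01  f'(a)=-4.327e-01  a ← 36.899847 − (+2.705e-01/-4.327e-01) = 37.524956
iter 2: u=0.831513  f(a)=+7.026e-03  f'(a)=-4.104e-01  a ← 37.524956 − (+7.026e-03/-4.104e-01) = 37.542073
iter 3: u=0.831134  f(a)=+5.022e-06  f'(a)=-4.099e-01  a ← 37.542073 − (+5.022e-06/-4.099e-01) = 37.542086
iter 4: u=0.831134  f(a)=+2.572e-12  f'(a)=-4.099e-01  a ← 37.542086 − (+2.572e-12/-4.099e-01) = 37.542086
converged: |Δa| < 1e-12 after 4 iterations
sag = a·(cosh(S/(2a)) − 1) = 37.542086·(cosh(0.831134) − 1) = 13.730562
T_max/T_min = cosh(S/(2a)) = 1.365738

a=37.542 sag=13.731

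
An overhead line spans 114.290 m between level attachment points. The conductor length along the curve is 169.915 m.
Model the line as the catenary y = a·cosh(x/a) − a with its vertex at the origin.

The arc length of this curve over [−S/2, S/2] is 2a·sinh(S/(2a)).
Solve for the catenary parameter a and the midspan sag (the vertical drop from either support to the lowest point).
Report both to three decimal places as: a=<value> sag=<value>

a=35.651 sag=56.483

seed: a₀ = √(S³/(24(L−S))) = √(114.290³/(24·55.625)) = 33.440419
iter 1: u=1.708860  f(a)=+8.710e+00  f'(a)=-4.405e+00  a ← 33.440419 − (+8.710e+00/-4.405e+00) = 35.417594
iter 2: u=1.613464  f(a)=+8.323e-01  f'(a)=-3.600e+00  a ← 35.417594 − (+8.323e-01/-3.600e+00) = 35.648758
iter 3: u=1.603001  f(a)=+9.371e-03  f'(a)=-3.520e+00  a ← 35.648758 − (+9.371e-03/-3.520e+00) = 35.651420
iter 4: u=1.602881  f(a)=+1.218e-06  f'(a)=-3.519e+00  a ← 35.651420 − (+1.218e-06/-3.519e+00) = 35.651420
iter 5: u=1.602881  f(a)=+2.842e-14  f'(a)=-3.519e+00  a ← 35.651420 − (+2.842e-14/-3.519e+00) = 35.651420
converged: |Δa| < 1e-12 after 5 iterations
sag = a·(cosh(S/(2a)) − 1) = 35.651420·(cosh(1.602881) − 1) = 56.483267
T_max/T_min = cosh(S/(2a)) = 2.584320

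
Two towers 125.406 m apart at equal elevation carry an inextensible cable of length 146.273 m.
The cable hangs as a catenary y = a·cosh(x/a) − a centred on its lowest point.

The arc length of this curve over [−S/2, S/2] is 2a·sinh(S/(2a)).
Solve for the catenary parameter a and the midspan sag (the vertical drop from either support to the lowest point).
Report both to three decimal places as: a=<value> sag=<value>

a=64.264 sag=33.095

seed: a₀ = √(S³/(24(L−S))) = √(125.406³/(24·20.867)) = 62.754062
iter 1: u=0.999186  f(a)=+1.067e+00  f'(a)=-7.338e-01  a ← 62.754062 − (+1.067e+00/-7.338e-01) = 64.207715
iter 2: u=0.976565  f(a)=+3.819e-02  f'(a)=-6.822e-01  a ← 64.207715 − (+3.819e-02/-6.822e-01) = 64.263702
iter 3: u=0.975714  f(a)=+5.298e-05  f'(a)=-6.803e-01  a ← 64.263702 − (+5.298e-05/-6.803e-01) = 64.263780
iter 4: u=0.975713  f(a)=+1.023e-10  f'(a)=-6.803e-01  a ← 64.263780 − (+1.023e-10/-6.803e-01) = 64.263780
iter 5: u=0.975713  f(a)=+0.000e+00  f'(a)=-6.803e-01  a ← 64.263780 − (+0.000e+00/-6.803e-01) = 64.263780
converged: |Δa| < 1e-12 after 5 iterations
sag = a·(cosh(S/(2a)) − 1) = 64.263780·(cosh(0.975713) − 1) = 33.095252
T_max/T_min = cosh(S/(2a)) = 1.514991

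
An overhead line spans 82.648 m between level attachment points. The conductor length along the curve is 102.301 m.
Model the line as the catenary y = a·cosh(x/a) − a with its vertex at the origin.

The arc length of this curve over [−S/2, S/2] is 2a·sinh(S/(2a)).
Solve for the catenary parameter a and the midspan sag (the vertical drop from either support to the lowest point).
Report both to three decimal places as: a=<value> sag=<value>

seed: a₀ = √(S³/(24(L−S))) = √(82.648³/(24·19.653)) = 34.596206
iter 1: u=1.194466  f(a)=+1.451e+00  f'(a)=-1.307e+00  a ← 34.596206 − (+1.451e+00/-1.307e+00) = 35.706300
iter 2: u=1.157331  f(a)=+7.274e-02  f'(a)=-1.179e+00  a ← 35.706300 − (+7.274e-02/-1.179e+00) = 35.768019
iter 3: u=1.155334  f(a)=+2.043e-04  f'(a)=-1.172e+00  a ← 35.768019 − (+2.043e-04/-1.172e+00) = 35.768193
iter 4: u=1.155328  f(a)=+1.622e-09  f'(a)=-1.172e+00  a ← 35.768193 − (+1.622e-09/-1.172e+00) = 35.768193
iter 5: u=1.155328  f(a)=+2.842e-14  f'(a)=-1.172e+00  a ← 35.768193 − (+2.842e-14/-1.172e+00) = 35.768193
converged: |Δa| < 1e-12 after 5 iterations
sag = a·(cosh(S/(2a)) − 1) = 35.768193·(cosh(1.155328) − 1) = 26.647648
T_max/T_min = cosh(S/(2a)) = 1.745010

a=35.768 sag=26.648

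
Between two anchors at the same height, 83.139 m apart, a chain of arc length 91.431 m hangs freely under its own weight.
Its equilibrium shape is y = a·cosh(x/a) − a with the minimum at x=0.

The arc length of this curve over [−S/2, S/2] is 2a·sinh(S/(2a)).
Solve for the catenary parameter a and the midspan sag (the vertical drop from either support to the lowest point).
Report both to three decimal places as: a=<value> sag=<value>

seed: a₀ = √(S³/(24(L−S))) = √(83.139³/(24·8.292)) = 53.736816
iter 1: u=0.773576  f(a)=+2.517e-01  f'(a)=-3.275e-01  a ← 53.736816 − (+2.517e-01/-3.275e-01) = 54.505313
iter 2: u=0.762669  f(a)=+5.500e-03  f'(a)=-3.133e-01  a ← 54.505313 − (+5.500e-03/-3.133e-01) = 54.522869
iter 3: u=0.762423  f(a)=+2.758e-06  f'(a)=-3.130e-01  a ← 54.522869 − (+2.758e-06/-3.130e-01) = 54.522878
iter 4: u=0.762423  f(a)=+7.105e-13  f'(a)=-3.130e-01  a ← 54.522878 − (+7.105e-13/-3.130e-01) = 54.522878
converged: |Δa| < 1e-12 after 4 iterations
sag = a·(cosh(S/(2a)) − 1) = 54.522878·(cosh(0.762423) − 1) = 16.629432
T_max/T_min = cosh(S/(2a)) = 1.304999

a=54.523 sag=16.629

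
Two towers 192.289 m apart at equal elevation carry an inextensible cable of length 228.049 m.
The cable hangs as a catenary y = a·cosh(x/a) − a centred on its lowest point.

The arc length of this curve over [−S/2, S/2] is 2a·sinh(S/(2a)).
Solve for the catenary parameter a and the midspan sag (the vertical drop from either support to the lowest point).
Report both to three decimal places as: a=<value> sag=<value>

a=93.455 sag=53.974

seed: a₀ = √(S³/(24(L−S))) = √(192.289³/(24·35.760)) = 91.017999
iter 1: u=1.056324  f(a)=+2.049e+00  f'(a)=-8.770e-01  a ← 91.017999 − (+2.049e+00/-8.770e-01) = 93.354217
iter 2: u=1.029889  f(a)=+8.154e-02  f'(a)=-8.085e-01  a ← 93.354217 − (+8.154e-02/-8.085e-01) = 93.455071
iter 3: u=1.028778  f(a)=+1.410e-04  f'(a)=-8.057e-01  a ← 93.455071 − (+1.410e-04/-8.057e-01) = 93.455246
iter 4: u=1.028776  f(a)=+4.231e-10  f'(a)=-8.057e-01  a ← 93.455246 − (+4.231e-10/-8.057e-01) = 93.455246
iter 5: u=1.028776  f(a)=-2.842e-14  f'(a)=-8.057e-01  a ← 93.455246 − (-2.842e-14/-8.057e-01) = 93.455246
converged: |Δa| < 1e-12 after 5 iterations
sag = a·(cosh(S/(2a)) − 1) = 93.455246·(cosh(1.028776) − 1) = 53.974295
T_max/T_min = cosh(S/(2a)) = 1.577542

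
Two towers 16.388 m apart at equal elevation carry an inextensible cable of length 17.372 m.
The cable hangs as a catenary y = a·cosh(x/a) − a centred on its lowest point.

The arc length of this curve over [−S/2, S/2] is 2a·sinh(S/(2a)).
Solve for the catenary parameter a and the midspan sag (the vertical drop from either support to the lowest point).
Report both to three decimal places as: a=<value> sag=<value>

a=13.773 sag=2.510

seed: a₀ = √(S³/(24(L−S))) = √(16.388³/(24·0.984)) = 13.651669
iter 1: u=0.600220  f(a)=+1.788e-02  f'(a)=-1.494e-01  a ← 13.651669 − (+1.788e-02/-1.494e-01) = 13.771318
iter 2: u=0.595005  f(a)=+2.378e-04  f'(a)=-1.455e-01  a ← 13.771318 − (+2.378e-04/-1.455e-01) = 13.772952
iter 3: u=0.594934  f(a)=+4.331e-08  f'(a)=-1.454e-01  a ← 13.772952 − (+4.331e-08/-1.454e-01) = 13.772953
iter 4: u=0.594934  f(a)=+7.105e-15  f'(a)=-1.454e-01  a ← 13.772953 − (+7.105e-15/-1.454e-01) = 13.772953
converged: |Δa| < 1e-12 after 4 iterations
sag = a·(cosh(S/(2a)) − 1) = 13.772953·(cosh(0.594934) − 1) = 2.510193
T_max/T_min = cosh(S/(2a)) = 1.182255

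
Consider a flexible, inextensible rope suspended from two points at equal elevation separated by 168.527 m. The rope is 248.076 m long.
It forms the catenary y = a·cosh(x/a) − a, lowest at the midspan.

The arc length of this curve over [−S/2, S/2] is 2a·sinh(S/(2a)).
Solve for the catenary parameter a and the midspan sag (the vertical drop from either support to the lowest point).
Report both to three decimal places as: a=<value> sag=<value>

seed: a₀ = √(S³/(24(L−S))) = √(168.527³/(24·79.549)) = 50.070422
iter 1: u=1.682900  f(a)=+1.206e+01  f'(a)=-4.173e+00  a ← 50.070422 − (+1.206e+01/-4.173e+00) = 52.958990
iter 2: u=1.591109  f(a)=+1.122e+00  f'(a)=-3.430e+00  a ← 52.958990 − (+1.122e+00/-3.430e+00) = 53.286106
iter 3: u=1.581341  f(a)=+1.192e-02  f'(a)=-3.357e+00  a ← 53.286106 − (+1.192e-02/-3.357e+00) = 53.289656
iter 4: u=1.581236  f(a)=+1.377e-06  f'(a)=-3.356e+00  a ← 53.289656 − (+1.377e-06/-3.356e+00) = 53.289656
iter 5: u=1.581236  f(a)=+2.842e-14  f'(a)=-3.356e+00  a ← 53.289656 − (+2.842e-14/-3.356e+00) = 53.289656
converged: |Δa| < 1e-12 after 5 iterations
sag = a·(cosh(S/(2a)) − 1) = 53.289656·(cosh(1.581236) − 1) = 81.711132
T_max/T_min = cosh(S/(2a)) = 2.533339

a=53.290 sag=81.711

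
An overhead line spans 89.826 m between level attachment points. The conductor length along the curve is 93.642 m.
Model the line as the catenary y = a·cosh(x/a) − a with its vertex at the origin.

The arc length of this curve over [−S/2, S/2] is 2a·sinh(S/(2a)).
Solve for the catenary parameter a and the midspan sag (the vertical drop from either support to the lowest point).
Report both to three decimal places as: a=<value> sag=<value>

seed: a₀ = √(S³/(24(L−S))) = √(89.826³/(24·3.816)) = 88.959695
iter 1: u=0.504869  f(a)=+4.893e-02  f'(a)=-8.800e-02  a ← 88.959695 − (+4.893e-02/-8.800e-02) = 89.515725
iter 2: u=0.501733  f(a)=+4.625e-04  f'(a)=-8.634e-02  a ← 89.515725 − (+4.625e-04/-8.634e-02) = 89.521082
iter 3: u=0.501703  f(a)=+4.221e-08  f'(a)=-8.633e-02  a ← 89.521082 − (+4.221e-08/-8.633e-02) = 89.521083
iter 4: u=0.501703  f(a)=-1.421e-14  f'(a)=-8.633e-02  a ← 89.521083 − (-1.421e-14/-8.633e-02) = 89.521083
converged: |Δa| < 1e-12 after 4 iterations
sag = a·(cosh(S/(2a)) − 1) = 89.521083·(cosh(0.501703) − 1) = 11.504806
T_max/T_min = cosh(S/(2a)) = 1.128515

a=89.521 sag=11.505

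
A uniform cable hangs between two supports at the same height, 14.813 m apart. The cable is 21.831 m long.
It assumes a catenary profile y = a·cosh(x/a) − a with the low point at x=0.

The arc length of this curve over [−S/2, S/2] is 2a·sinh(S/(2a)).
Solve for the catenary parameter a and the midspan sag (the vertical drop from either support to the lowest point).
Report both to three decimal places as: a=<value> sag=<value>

seed: a₀ = √(S³/(24(L−S))) = √(14.813³/(24·7.018)) = 4.392909
iter 1: u=1.686013  f(a)=+1.068e+00  f'(a)=-4.201e+00  a ← 4.392909 − (+1.068e+00/-4.201e+00) = 4.647092
iter 2: u=1.593793  f(a)=+9.969e-02  f'(a)=-3.450e+00  a ← 4.647092 − (+9.969e-02/-3.450e+00) = 4.675988
iter 3: u=1.583943  f(a)=+1.066e-03  f'(a)=-3.376e+00  a ← 4.675988 − (+1.066e-03/-3.376e+00) = 4.676304
iter 4: u=1.583836  f(a)=+1.250e-07  f'(a)=-3.376e+00  a ← 4.676304 − (+1.250e-07/-3.376e+00) = 4.676304
iter 5: u=1.583836  f(a)=+0.000e+00  f'(a)=-3.376e+00  a ← 4.676304 − (+0.000e+00/-3.376e+00) = 4.676304
converged: |Δa| < 1e-12 after 5 iterations
sag = a·(cosh(S/(2a)) − 1) = 4.676304·(cosh(1.583836) − 1) = 7.198710
T_max/T_min = cosh(S/(2a)) = 2.539402

a=4.676 sag=7.199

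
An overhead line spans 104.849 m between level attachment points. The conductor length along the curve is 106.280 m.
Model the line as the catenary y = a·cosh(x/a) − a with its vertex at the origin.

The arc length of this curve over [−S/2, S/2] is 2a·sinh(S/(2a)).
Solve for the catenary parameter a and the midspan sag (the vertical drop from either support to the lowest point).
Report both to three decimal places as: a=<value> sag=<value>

seed: a₀ = √(S³/(24(L−S))) = √(104.849³/(24·1.431)) = 183.198115
iter 1: u=0.286163  f(a)=+5.871e-03  f'(a)=-1.575e-02  a ← 183.198115 − (+5.871e-03/-1.575e-02) = 183.570835
iter 2: u=0.285582  f(a)=+1.796e-05  f'(a)=-1.565e-02  a ← 183.570835 − (+1.796e-05/-1.565e-02) = 183.571982
iter 3: u=0.285580  f(a)=+1.693e-10  f'(a)=-1.565e-02  a ← 183.571982 − (+1.693e-10/-1.565e-02) = 183.571982
iter 4: u=0.285580  f(a)=+4.263e-14  f'(a)=-1.565e-02  a ← 183.571982 − (+4.263e-14/-1.565e-02) = 183.571982
converged: |Δa| < 1e-12 after 4 iterations
sag = a·(cosh(S/(2a)) − 1) = 183.571982·(cosh(0.285580) − 1) = 7.536710
T_max/T_min = cosh(S/(2a)) = 1.041056

a=183.572 sag=7.537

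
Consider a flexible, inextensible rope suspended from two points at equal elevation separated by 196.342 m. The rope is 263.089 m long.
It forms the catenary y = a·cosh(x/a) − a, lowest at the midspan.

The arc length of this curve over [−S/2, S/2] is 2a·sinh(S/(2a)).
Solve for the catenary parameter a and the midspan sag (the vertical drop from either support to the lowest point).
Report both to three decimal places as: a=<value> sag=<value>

seed: a₀ = √(S³/(24(L−S))) = √(196.342³/(24·66.747)) = 68.738226
iter 1: u=1.428186  f(a)=+7.147e+00  f'(a)=-2.368e+00  a ← 68.738226 − (+7.147e+00/-2.368e+00) = 71.756340
iter 2: u=1.368116  f(a)=+4.977e-01  f'(a)=-2.049e+00  a ← 71.756340 − (+4.977e-01/-2.049e+00) = 71.999255
iter 3: u=1.363500  f(a)=+2.813e-03  f'(a)=-2.026e+00  a ← 71.999255 − (+2.813e-03/-2.026e+00) = 72.000643
iter 4: u=1.363474  f(a)=+9.094e-08  f'(a)=-2.026e+00  a ← 72.000643 − (+9.094e-08/-2.026e+00) = 72.000643
iter 5: u=1.363474  f(a)=-5.684e-14  f'(a)=-2.026e+00  a ← 72.000643 − (-5.684e-14/-2.026e+00) = 72.000643
converged: |Δa| < 1e-12 after 5 iterations
sag = a·(cosh(S/(2a)) − 1) = 72.000643·(cosh(1.363474) − 1) = 77.959512
T_max/T_min = cosh(S/(2a)) = 2.082761

a=72.001 sag=77.960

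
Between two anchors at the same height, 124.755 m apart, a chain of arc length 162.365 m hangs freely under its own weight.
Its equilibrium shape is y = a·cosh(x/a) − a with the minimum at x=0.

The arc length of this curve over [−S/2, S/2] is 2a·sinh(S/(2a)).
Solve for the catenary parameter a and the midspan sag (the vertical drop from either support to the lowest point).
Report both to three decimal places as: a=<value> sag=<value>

seed: a₀ = √(S³/(24(L−S))) = √(124.755³/(24·37.610)) = 46.379883
iter 1: u=1.344926  f(a)=+3.552e+00  f'(a)=-1.935e+00  a ← 46.379883 − (+3.552e+00/-1.935e+00) = 48.215609
iter 2: u=1.293720  f(a)=+2.218e-01  f'(a)=-1.700e+00  a ← 48.215609 − (+2.218e-01/-1.700e+00) = 48.346050
iter 3: u=1.290230  f(a)=+9.918e-04  f'(a)=-1.685e+00  a ← 48.346050 − (+9.918e-04/-1.685e+00) = 48.346638
iter 4: u=1.290214  f(a)=+2.003e-08  f'(a)=-1.685e+00  a ← 48.346638 − (+2.003e-08/-1.685e+00) = 48.346639
iter 5: u=1.290214  f(a)=+0.000e+00  f'(a)=-1.685e+00  a ← 48.346639 − (+0.000e+00/-1.685e+00) = 48.346639
converged: |Δa| < 1e-12 after 5 iterations
sag = a·(cosh(S/(2a)) − 1) = 48.346639·(cosh(1.290214) − 1) = 46.141434
T_max/T_min = cosh(S/(2a)) = 1.954388

a=48.347 sag=46.141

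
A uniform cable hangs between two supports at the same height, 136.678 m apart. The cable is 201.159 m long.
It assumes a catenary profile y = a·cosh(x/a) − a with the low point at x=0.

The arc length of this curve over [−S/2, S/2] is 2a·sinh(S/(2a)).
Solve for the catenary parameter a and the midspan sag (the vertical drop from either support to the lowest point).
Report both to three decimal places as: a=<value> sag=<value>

a=43.229 sag=66.247

seed: a₀ = √(S³/(24(L−S))) = √(136.678³/(24·64.481)) = 40.618737
iter 1: u=1.682450  f(a)=+9.766e+00  f'(a)=-4.169e+00  a ← 40.618737 − (+9.766e+00/-4.169e+00) = 42.961028
iter 2: u=1.590721  f(a)=+9.085e-01  f'(a)=-3.427e+00  a ← 42.961028 − (+9.085e-01/-3.427e+00) = 43.226133
iter 3: u=1.580965  f(a)=+9.641e-03  f'(a)=-3.354e+00  a ← 43.226133 − (+9.641e-03/-3.354e+00) = 43.229008
iter 4: u=1.580860  f(a)=+1.111e-06  f'(a)=-3.354e+00  a ← 43.229008 − (+1.111e-06/-3.354e+00) = 43.229008
iter 5: u=1.580860  f(a)=+2.842e-14  f'(a)=-3.354e+00  a ← 43.229008 − (+2.842e-14/-3.354e+00) = 43.229008
converged: |Δa| < 1e-12 after 5 iterations
sag = a·(cosh(S/(2a)) − 1) = 43.229008·(cosh(1.580860) − 1) = 66.246939
T_max/T_min = cosh(S/(2a)) = 2.532465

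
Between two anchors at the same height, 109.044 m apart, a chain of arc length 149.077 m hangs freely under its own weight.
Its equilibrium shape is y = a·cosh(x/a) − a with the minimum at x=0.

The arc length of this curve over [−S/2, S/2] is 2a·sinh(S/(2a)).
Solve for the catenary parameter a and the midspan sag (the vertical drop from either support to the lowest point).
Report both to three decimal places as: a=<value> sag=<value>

seed: a₀ = √(S³/(24(L−S))) = √(109.044³/(24·40.033)) = 36.735671
iter 1: u=1.484171  f(a)=+4.648e+00  f'(a)=-2.699e+00  a ← 36.735671 − (+4.648e+00/-2.699e+00) = 38.457675
iter 2: u=1.417714  f(a)=+3.468e-01  f'(a)=-2.310e+00  a ← 38.457675 − (+3.468e-01/-2.310e+00) = 38.607798
iter 3: u=1.412202  f(a)=+2.275e-03  f'(a)=-2.280e+00  a ← 38.607798 − (+2.275e-03/-2.280e+00) = 38.608796
iter 4: u=1.412165  f(a)=+9.928e-08  f'(a)=-2.280e+00  a ← 38.608796 − (+9.928e-08/-2.280e+00) = 38.608796
iter 5: u=1.412165  f(a)=+0.000e+00  f'(a)=-2.280e+00  a ← 38.608796 − (+0.000e+00/-2.280e+00) = 38.608796
converged: |Δa| < 1e-12 after 5 iterations
sag = a·(cosh(S/(2a)) − 1) = 38.608796·(cosh(1.412165) − 1) = 45.335395
T_max/T_min = cosh(S/(2a)) = 2.174225

a=38.609 sag=45.335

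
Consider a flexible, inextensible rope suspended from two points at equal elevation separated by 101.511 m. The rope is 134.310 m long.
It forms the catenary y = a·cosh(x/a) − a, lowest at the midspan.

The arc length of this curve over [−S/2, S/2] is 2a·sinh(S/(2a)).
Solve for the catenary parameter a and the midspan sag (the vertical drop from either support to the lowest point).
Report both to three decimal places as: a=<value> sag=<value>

seed: a₀ = √(S³/(24(L−S))) = √(101.511³/(24·32.799)) = 36.453039
iter 1: u=1.392353  f(a)=+3.330e+00  f'(a)=-2.173e+00  a ← 36.453039 − (+3.330e+00/-2.173e+00) = 37.985208
iter 2: u=1.336191  f(a)=+2.215e-01  f'(a)=-1.893e+00  a ← 37.985208 − (+2.215e-01/-1.893e+00) = 38.102191
iter 3: u=1.332089  f(a)=+1.134e-03  f'(a)=-1.874e+00  a ← 38.102191 − (+1.134e-03/-1.874e+00) = 38.102796
iter 4: u=1.332068  f(a)=+3.005e-08  f'(a)=-1.874e+00  a ← 38.102796 − (+3.005e-08/-1.874e+00) = 38.102796
iter 5: u=1.332068  f(a)=+2.842e-14  f'(a)=-1.874e+00  a ← 38.102796 − (+2.842e-14/-1.874e+00) = 38.102796
converged: |Δa| < 1e-12 after 5 iterations
sag = a·(cosh(S/(2a)) − 1) = 38.102796·(cosh(1.332068) − 1) = 39.108713
T_max/T_min = cosh(S/(2a)) = 2.026400

a=38.103 sag=39.109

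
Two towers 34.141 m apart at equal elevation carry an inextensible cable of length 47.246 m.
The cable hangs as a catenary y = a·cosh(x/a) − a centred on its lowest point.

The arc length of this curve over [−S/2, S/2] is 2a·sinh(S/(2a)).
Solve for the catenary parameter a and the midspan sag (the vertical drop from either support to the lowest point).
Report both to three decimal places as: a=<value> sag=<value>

seed: a₀ = √(S³/(24(L−S))) = √(34.141³/(24·13.105)) = 11.248386
iter 1: u=1.517595  f(a)=+1.595e+00  f'(a)=-2.913e+00  a ← 11.248386 − (+1.595e+00/-2.913e+00) = 11.795812
iter 2: u=1.447166  f(a)=+1.238e-01  f'(a)=-2.477e+00  a ← 11.795812 − (+1.238e-01/-2.477e+00) = 11.845798
iter 3: u=1.441060  f(a)=+8.850e-04  f'(a)=-2.441e+00  a ← 11.845798 − (+8.850e-04/-2.441e+00) = 11.846161
iter 4: u=1.441015  f(a)=+4.594e-08  f'(a)=-2.441e+00  a ← 11.846161 − (+4.594e-08/-2.441e+00) = 11.846161
iter 5: u=1.441015  f(a)=+0.000e+00  f'(a)=-2.441e+00  a ← 11.846161 − (+0.000e+00/-2.441e+00) = 11.846161
converged: |Δa| < 1e-12 after 5 iterations
sag = a·(cosh(S/(2a)) − 1) = 11.846161·(cosh(1.441015) − 1) = 14.580675
T_max/T_min = cosh(S/(2a)) = 2.230836

a=11.846 sag=14.581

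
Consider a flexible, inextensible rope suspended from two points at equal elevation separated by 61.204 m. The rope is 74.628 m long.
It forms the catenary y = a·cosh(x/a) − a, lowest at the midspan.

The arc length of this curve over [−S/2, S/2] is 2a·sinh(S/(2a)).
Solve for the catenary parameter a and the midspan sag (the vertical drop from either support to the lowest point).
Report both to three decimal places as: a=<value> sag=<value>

seed: a₀ = √(S³/(24(L−S))) = √(61.204³/(24·13.424)) = 26.676148
iter 1: u=1.147167  f(a)=+9.115e-01  f'(a)=-1.145e+00  a ← 26.676148 − (+9.115e-01/-1.145e+00) = 27.472016
iter 2: u=1.113934  f(a)=+4.238e-02  f'(a)=-1.041e+00  a ← 27.472016 − (+4.238e-02/-1.041e+00) = 27.512728
iter 3: u=1.112285  f(a)=+1.015e-04  f'(a)=-1.036e+00  a ← 27.512728 − (+1.015e-04/-1.036e+00) = 27.512826
iter 4: u=1.112281  f(a)=+5.856e-10  f'(a)=-1.036e+00  a ← 27.512826 − (+5.856e-10/-1.036e+00) = 27.512826
iter 5: u=1.112281  f(a)=+1.421e-14  f'(a)=-1.036e+00  a ← 27.512826 − (+1.421e-14/-1.036e+00) = 27.512826
converged: |Δa| < 1e-12 after 5 iterations
sag = a·(cosh(S/(2a)) − 1) = 27.512826·(cosh(1.112281) − 1) = 18.847612
T_max/T_min = cosh(S/(2a)) = 1.685048

a=27.513 sag=18.848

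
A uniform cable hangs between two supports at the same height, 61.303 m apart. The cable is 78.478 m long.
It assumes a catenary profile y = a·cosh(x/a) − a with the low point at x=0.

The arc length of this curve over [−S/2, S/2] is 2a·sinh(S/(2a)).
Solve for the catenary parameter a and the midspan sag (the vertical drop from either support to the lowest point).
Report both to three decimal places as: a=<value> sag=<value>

a=24.577 sag=21.724

seed: a₀ = √(S³/(24(L−S))) = √(61.303³/(24·17.175)) = 23.641150
iter 1: u=1.296532  f(a)=+1.503e+00  f'(a)=-1.712e+00  a ← 23.641150 − (+1.503e+00/-1.712e+00) = 24.518717
iter 2: u=1.250127  f(a)=+8.772e-02  f'(a)=-1.518e+00  a ← 24.518717 − (+8.772e-02/-1.518e+00) = 24.576517
iter 3: u=1.247187  f(a)=+3.400e-04  f'(a)=-1.506e+00  a ← 24.576517 − (+3.400e-04/-1.506e+00) = 24.576742
iter 4: u=1.247175  f(a)=+5.150e-09  f'(a)=-1.506e+00  a ← 24.576742 − (+5.150e-09/-1.506e+00) = 24.576742
iter 5: u=1.247175  f(a)=-1.421e-14  f'(a)=-1.506e+00  a ← 24.576742 − (-1.421e-14/-1.506e+00) = 24.576742
converged: |Δa| < 1e-12 after 5 iterations
sag = a·(cosh(S/(2a)) − 1) = 24.576742·(cosh(1.247175) − 1) = 21.723532
T_max/T_min = cosh(S/(2a)) = 1.883906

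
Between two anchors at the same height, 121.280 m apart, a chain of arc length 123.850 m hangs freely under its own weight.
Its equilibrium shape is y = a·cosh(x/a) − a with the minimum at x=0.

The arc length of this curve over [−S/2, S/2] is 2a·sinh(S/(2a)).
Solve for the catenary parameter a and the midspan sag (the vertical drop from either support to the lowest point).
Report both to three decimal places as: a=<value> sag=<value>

seed: a₀ = √(S³/(24(L−S))) = √(121.280³/(24·2.570)) = 170.063691
iter 1: u=0.356572  f(a)=+1.639e-02  f'(a)=-3.061e-02  a ← 170.063691 − (+1.639e-02/-3.061e-02) = 170.599056
iter 2: u=0.355453  f(a)=+7.771e-05  f'(a)=-3.032e-02  a ← 170.599056 − (+7.771e-05/-3.032e-02) = 170.601619
iter 3: u=0.355448  f(a)=+1.766e-09  f'(a)=-3.032e-02  a ← 170.601619 − (+1.766e-09/-3.032e-02) = 170.601619
iter 4: u=0.355448  f(a)=+0.000e+00  f'(a)=-3.032e-02  a ← 170.601619 − (+0.000e+00/-3.032e-02) = 170.601619
converged: |Δa| < 1e-12 after 4 iterations
sag = a·(cosh(S/(2a)) − 1) = 170.601619·(cosh(0.355448) − 1) = 10.891130
T_max/T_min = cosh(S/(2a)) = 1.063840

a=170.602 sag=10.891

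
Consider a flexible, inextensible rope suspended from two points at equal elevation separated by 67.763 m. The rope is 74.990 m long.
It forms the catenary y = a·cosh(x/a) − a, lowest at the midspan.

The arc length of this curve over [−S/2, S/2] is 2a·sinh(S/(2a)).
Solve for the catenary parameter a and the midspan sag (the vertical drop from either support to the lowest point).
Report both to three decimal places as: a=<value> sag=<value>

a=43.016 sag=14.047

seed: a₀ = √(S³/(24(L−S))) = √(67.763³/(24·7.227)) = 42.354961
iter 1: u=0.799942  f(a)=+2.348e-01  f'(a)=-3.636e-01  a ← 42.354961 − (+2.348e-01/-3.636e-01) = 43.000682
iter 2: u=0.787929  f(a)=+5.477e-03  f'(a)=-3.468e-01  a ← 43.000682 − (+5.477e-03/-3.468e-01) = 43.016474
iter 3: u=0.787640  f(a)=+3.138e-06  f'(a)=-3.464e-01  a ← 43.016474 − (+3.138e-06/-3.464e-01) = 43.016483
iter 4: u=0.787640  f(a)=+1.023e-12  f'(a)=-3.464e-01  a ← 43.016483 − (+1.023e-12/-3.464e-01) = 43.016483
converged: |Δa| < 1e-12 after 4 iterations
sag = a·(cosh(S/(2a)) − 1) = 43.016483·(cosh(0.787640) − 1) = 14.047453
T_max/T_min = cosh(S/(2a)) = 1.326560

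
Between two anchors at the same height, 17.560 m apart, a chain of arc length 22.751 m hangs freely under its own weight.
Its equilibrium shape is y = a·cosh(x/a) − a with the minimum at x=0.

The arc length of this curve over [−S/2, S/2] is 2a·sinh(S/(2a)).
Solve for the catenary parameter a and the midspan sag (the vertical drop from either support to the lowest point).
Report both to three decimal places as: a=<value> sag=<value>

a=6.867 sag=6.420

seed: a₀ = √(S³/(24(L−S))) = √(17.560³/(24·5.191)) = 6.592583
iter 1: u=1.331800  f(a)=+4.803e-01  f'(a)=-1.872e+00  a ← 6.592583 − (+4.803e-01/-1.872e+00) = 6.849092
iter 2: u=1.281922  f(a)=+2.945e-02  f'(a)=-1.649e+00  a ← 6.849092 − (+2.945e-02/-1.649e+00) = 6.866952
iter 3: u=1.278588  f(a)=+1.268e-04  f'(a)=-1.635e+00  a ← 6.866952 − (+1.268e-04/-1.635e+00) = 6.867030
iter 4: u=1.278573  f(a)=+2.371e-09  f'(a)=-1.635e+00  a ← 6.867030 − (+2.371e-09/-1.635e+00) = 6.867030
iter 5: u=1.278573  f(a)=+0.000e+00  f'(a)=-1.635e+00  a ← 6.867030 − (+0.000e+00/-1.635e+00) = 6.867030
converged: |Δa| < 1e-12 after 5 iterations
sag = a·(cosh(S/(2a)) − 1) = 6.867030·(cosh(1.278573) − 1) = 6.420487
T_max/T_min = cosh(S/(2a)) = 1.934973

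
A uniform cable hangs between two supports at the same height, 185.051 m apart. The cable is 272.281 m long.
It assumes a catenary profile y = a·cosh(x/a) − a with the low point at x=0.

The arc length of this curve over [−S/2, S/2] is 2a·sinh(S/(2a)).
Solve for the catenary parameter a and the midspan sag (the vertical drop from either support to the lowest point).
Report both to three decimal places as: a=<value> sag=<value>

seed: a₀ = √(S³/(24(L−S))) = √(185.051³/(24·87.230)) = 55.017214
iter 1: u=1.681755  f(a)=+1.320e+01  f'(a)=-4.163e+00  a ← 55.017214 − (+1.320e+01/-4.163e+00) = 58.187687
iter 2: u=1.590122  f(a)=+1.227e+00  f'(a)=-3.422e+00  a ← 58.187687 − (+1.227e+00/-3.422e+00) = 58.546219
iter 3: u=1.580384  f(a)=+1.300e-02  f'(a)=-3.350e+00  a ← 58.546219 − (+1.300e-02/-3.350e+00) = 58.550100
iter 4: u=1.580279  f(a)=+1.494e-06  f'(a)=-3.349e+00  a ← 58.550100 − (+1.494e-06/-3.349e+00) = 58.550101
iter 5: u=1.580279  f(a)=+0.000e+00  f'(a)=-3.349e+00  a ← 58.550101 − (+0.000e+00/-3.349e+00) = 58.550101
converged: |Δa| < 1e-12 after 5 iterations
sag = a·(cosh(S/(2a)) − 1) = 58.550101·(cosh(1.580279) − 1) = 89.646897
T_max/T_min = cosh(S/(2a)) = 2.531114

a=58.550 sag=89.647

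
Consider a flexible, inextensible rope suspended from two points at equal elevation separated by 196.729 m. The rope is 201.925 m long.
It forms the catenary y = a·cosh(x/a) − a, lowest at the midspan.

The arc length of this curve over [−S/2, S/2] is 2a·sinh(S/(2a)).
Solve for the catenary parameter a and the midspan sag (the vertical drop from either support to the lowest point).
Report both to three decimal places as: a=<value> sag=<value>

seed: a₀ = √(S³/(24(L−S))) = √(196.729³/(24·5.196)) = 247.094105
iter 1: u=0.398085  f(a)=+4.133e-02  f'(a)=-4.273e-02  a ← 247.094105 − (+4.133e-02/-4.273e-02) = 248.061328
iter 2: u=0.396533  f(a)=+2.439e-04  f'(a)=-4.222e-02  a ← 248.061328 − (+2.439e-04/-4.222e-02) = 248.067105
iter 3: u=0.396524  f(a)=+8.609e-09  f'(a)=-4.222e-02  a ← 248.067105 − (+8.609e-09/-4.222e-02) = 248.067105
iter 4: u=0.396524  f(a)=-2.842e-14  f'(a)=-4.222e-02  a ← 248.067105 − (-2.842e-14/-4.222e-02) = 248.067105
converged: |Δa| < 1e-12 after 4 iterations
sag = a·(cosh(S/(2a)) − 1) = 248.067105·(cosh(0.396524) − 1) = 19.758799
T_max/T_min = cosh(S/(2a)) = 1.079651

a=248.067 sag=19.759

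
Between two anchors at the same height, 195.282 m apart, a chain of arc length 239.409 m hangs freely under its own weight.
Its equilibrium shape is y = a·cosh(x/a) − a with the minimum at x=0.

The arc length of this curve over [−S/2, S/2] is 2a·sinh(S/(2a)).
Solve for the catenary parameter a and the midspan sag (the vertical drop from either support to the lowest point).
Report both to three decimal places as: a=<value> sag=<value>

seed: a₀ = √(S³/(24(L−S))) = √(195.282³/(24·44.127)) = 83.856262
iter 1: u=1.164385  f(a)=+3.090e+00  f'(a)=-1.202e+00  a ← 83.856262 − (+3.090e+00/-1.202e+00) = 86.426309
iter 2: u=1.129760  f(a)=+1.477e-01  f'(a)=-1.090e+00  a ← 86.426309 − (+1.477e-01/-1.090e+00) = 86.561876
iter 3: u=1.127991  f(a)=+3.753e-04  f'(a)=-1.084e+00  a ← 86.561876 − (+3.753e-04/-1.084e+00) = 86.562222
iter 4: u=1.127986  f(a)=+2.435e-09  f'(a)=-1.084e+00  a ← 86.562222 − (+2.435e-09/-1.084e+00) = 86.562222
iter 5: u=1.127986  f(a)=-2.842e-14  f'(a)=-1.084e+00  a ← 86.562222 − (-2.842e-14/-1.084e+00) = 86.562222
converged: |Δa| < 1e-12 after 5 iterations
sag = a·(cosh(S/(2a)) − 1) = 86.562222·(cosh(1.127986) − 1) = 61.161119
T_max/T_min = cosh(S/(2a)) = 1.706557

a=86.562 sag=61.161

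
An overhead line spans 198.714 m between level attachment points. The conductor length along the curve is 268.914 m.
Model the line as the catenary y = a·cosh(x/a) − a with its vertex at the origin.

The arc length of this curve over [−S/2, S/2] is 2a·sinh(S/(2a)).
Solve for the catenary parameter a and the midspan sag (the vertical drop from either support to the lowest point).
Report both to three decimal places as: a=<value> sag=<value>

a=71.602 sag=80.732

seed: a₀ = √(S³/(24(L−S))) = √(198.714³/(24·70.200)) = 68.244636
iter 1: u=1.455895  f(a)=+7.827e+00  f'(a)=-2.528e+00  a ← 68.244636 − (+7.827e+00/-2.528e+00) = 71.340966
iter 2: u=1.392706  f(a)=+5.642e-01  f'(a)=-2.175e+00  a ← 71.340966 − (+5.642e-01/-2.175e+00) = 71.600323
iter 3: u=1.387661  f(a)=+3.435e-03  f'(a)=-2.149e+00  a ← 71.600323 − (+3.435e-03/-2.149e+00) = 71.601922
iter 4: u=1.387630  f(a)=+1.290e-07  f'(a)=-2.149e+00  a ← 71.601922 − (+1.290e-07/-2.149e+00) = 71.601922
iter 5: u=1.387630  f(a)=+5.684e-14  f'(a)=-2.149e+00  a ← 71.601922 − (+5.684e-14/-2.149e+00) = 71.601922
converged: |Δa| < 1e-12 after 5 iterations
sag = a·(cosh(S/(2a)) − 1) = 71.601922·(cosh(1.387630) − 1) = 80.731660
T_max/T_min = cosh(S/(2a)) = 2.127507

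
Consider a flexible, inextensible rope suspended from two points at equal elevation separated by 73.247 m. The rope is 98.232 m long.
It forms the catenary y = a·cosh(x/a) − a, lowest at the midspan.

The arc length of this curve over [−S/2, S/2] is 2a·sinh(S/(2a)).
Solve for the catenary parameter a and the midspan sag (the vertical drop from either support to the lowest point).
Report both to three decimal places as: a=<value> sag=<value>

seed: a₀ = √(S³/(24(L−S))) = √(73.247³/(24·24.985)) = 25.599971
iter 1: u=1.430607  f(a)=+2.685e+00  f'(a)=-2.382e+00  a ← 25.599971 − (+2.685e+00/-2.382e+00) = 26.727260
iter 2: u=1.370268  f(a)=+1.875e-01  f'(a)=-2.060e+00  a ← 26.727260 − (+1.875e-01/-2.060e+00) = 26.818310
iter 3: u=1.365616  f(a)=+1.067e-03  f'(a)=-2.036e+00  a ← 26.818310 − (+1.067e-03/-2.036e+00) = 26.818834
iter 4: u=1.365589  f(a)=+3.495e-08  f'(a)=-2.036e+00  a ← 26.818834 − (+3.495e-08/-2.036e+00) = 26.818834
iter 5: u=1.365589  f(a)=+0.000e+00  f'(a)=-2.036e+00  a ← 26.818834 − (+0.000e+00/-2.036e+00) = 26.818834
converged: |Δa| < 1e-12 after 5 iterations
sag = a·(cosh(S/(2a)) − 1) = 26.818834·(cosh(1.365589) − 1) = 29.142146
T_max/T_min = cosh(S/(2a)) = 2.086630

a=26.819 sag=29.142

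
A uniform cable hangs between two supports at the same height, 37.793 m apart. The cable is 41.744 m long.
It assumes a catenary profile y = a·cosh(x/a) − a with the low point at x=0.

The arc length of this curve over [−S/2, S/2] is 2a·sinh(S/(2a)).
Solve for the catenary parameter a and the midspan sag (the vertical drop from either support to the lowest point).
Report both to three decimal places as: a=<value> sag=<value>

seed: a₀ = √(S³/(24(L−S))) = √(37.793³/(24·3.951)) = 23.859312
iter 1: u=0.791997  f(a)=+1.258e-01  f'(a)=-3.524e-01  a ← 23.859312 − (+1.258e-01/-3.524e-01) = 24.216204
iter 2: u=0.780325  f(a)=+2.878e-03  f'(a)=-3.365e-01  a ← 24.216204 − (+2.878e-03/-3.365e-01) = 24.224757
iter 3: u=0.780049  f(a)=+1.585e-06  f'(a)=-3.361e-01  a ← 24.224757 − (+1.585e-06/-3.361e-01) = 24.224762
iter 4: u=0.780049  f(a)=+4.761e-13  f'(a)=-3.361e-01  a ← 24.224762 − (+4.761e-13/-3.361e-01) = 24.224762
converged: |Δa| < 1e-12 after 4 iterations
sag = a·(cosh(S/(2a)) − 1) = 24.224762·(cosh(0.780049) − 1) = 7.751471
T_max/T_min = cosh(S/(2a)) = 1.319981

a=24.225 sag=7.751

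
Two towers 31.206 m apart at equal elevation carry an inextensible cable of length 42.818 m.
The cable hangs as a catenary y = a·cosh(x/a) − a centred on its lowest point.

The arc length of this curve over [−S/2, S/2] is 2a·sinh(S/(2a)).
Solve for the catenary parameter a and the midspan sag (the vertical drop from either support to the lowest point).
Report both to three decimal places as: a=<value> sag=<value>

seed: a₀ = √(S³/(24(L−S))) = √(31.206³/(24·11.612)) = 10.442345
iter 1: u=1.494205  f(a)=+1.367e+00  f'(a)=-2.762e+00  a ← 10.442345 − (+1.367e+00/-2.762e+00) = 10.937436
iter 2: u=1.426568  f(a)=+1.033e-01  f'(a)=-2.359e+00  a ← 10.937436 − (+1.033e-01/-2.359e+00) = 10.981207
iter 3: u=1.420882  f(a)=+6.952e-04  f'(a)=-2.327e+00  a ← 10.981207 − (+6.952e-04/-2.327e+00) = 10.981505
iter 4: u=1.420843  f(a)=+3.198e-08  f'(a)=-2.327e+00  a ← 10.981505 − (+3.198e-08/-2.327e+00) = 10.981505
iter 5: u=1.420843  f(a)=+0.000e+00  f'(a)=-2.327e+00  a ← 10.981505 − (+0.000e+00/-2.327e+00) = 10.981505
converged: |Δa| < 1e-12 after 5 iterations
sag = a·(cosh(S/(2a)) − 1) = 10.981505·(cosh(1.420843) − 1) = 13.079640
T_max/T_min = cosh(S/(2a)) = 2.191061

a=10.982 sag=13.080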